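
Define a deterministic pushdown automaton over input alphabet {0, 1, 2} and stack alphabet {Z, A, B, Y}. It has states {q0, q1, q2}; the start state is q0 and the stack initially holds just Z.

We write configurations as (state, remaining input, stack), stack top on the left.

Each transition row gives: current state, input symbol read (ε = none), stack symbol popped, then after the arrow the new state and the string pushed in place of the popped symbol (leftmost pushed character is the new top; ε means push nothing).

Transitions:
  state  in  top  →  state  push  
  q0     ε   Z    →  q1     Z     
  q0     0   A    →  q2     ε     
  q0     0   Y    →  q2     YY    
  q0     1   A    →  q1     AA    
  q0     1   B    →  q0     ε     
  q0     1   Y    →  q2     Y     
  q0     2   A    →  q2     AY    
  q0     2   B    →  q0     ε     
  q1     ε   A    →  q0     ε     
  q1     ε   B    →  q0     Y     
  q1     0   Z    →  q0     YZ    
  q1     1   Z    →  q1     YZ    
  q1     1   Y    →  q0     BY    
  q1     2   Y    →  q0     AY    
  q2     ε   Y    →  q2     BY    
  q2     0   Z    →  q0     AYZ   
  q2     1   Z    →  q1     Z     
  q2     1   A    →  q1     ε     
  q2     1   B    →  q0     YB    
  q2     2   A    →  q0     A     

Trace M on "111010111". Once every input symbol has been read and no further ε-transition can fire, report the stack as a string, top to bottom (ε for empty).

(q0, 111010111, Z) ⊢ (q1, 111010111, Z) ⊢ (q1, 11010111, YZ) ⊢ (q0, 1010111, BYZ) ⊢ (q0, 010111, YZ) ⊢ (q2, 10111, YYZ) ⊢ (q2, 10111, BYYZ) ⊢ (q0, 0111, YBYYZ) ⊢ (q2, 111, YYBYYZ) ⊢ (q2, 111, BYYBYYZ) ⊢ (q0, 11, YBYYBYYZ) ⊢ (q2, 1, YBYYBYYZ) ⊢ (q2, 1, BYBYYBYYZ) ⊢ (q0, ε, YBYBYYBYYZ)
All input consumed in state q0 with stack YBYBYYBYYZ.

YBYBYYBYYZ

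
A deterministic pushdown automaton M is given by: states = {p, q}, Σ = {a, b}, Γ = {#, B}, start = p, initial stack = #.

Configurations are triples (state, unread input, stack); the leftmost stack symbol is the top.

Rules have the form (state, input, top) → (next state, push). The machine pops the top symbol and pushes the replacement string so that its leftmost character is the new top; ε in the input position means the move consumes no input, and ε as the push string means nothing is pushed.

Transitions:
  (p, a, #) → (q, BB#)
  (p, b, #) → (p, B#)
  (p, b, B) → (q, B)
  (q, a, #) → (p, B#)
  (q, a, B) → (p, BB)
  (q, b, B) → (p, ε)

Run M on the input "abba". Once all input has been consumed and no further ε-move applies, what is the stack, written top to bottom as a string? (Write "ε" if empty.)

BB#

(p, abba, #) ⊢ (q, bba, BB#) ⊢ (p, ba, B#) ⊢ (q, a, B#) ⊢ (p, ε, BB#)
All input consumed in state p with stack BB#.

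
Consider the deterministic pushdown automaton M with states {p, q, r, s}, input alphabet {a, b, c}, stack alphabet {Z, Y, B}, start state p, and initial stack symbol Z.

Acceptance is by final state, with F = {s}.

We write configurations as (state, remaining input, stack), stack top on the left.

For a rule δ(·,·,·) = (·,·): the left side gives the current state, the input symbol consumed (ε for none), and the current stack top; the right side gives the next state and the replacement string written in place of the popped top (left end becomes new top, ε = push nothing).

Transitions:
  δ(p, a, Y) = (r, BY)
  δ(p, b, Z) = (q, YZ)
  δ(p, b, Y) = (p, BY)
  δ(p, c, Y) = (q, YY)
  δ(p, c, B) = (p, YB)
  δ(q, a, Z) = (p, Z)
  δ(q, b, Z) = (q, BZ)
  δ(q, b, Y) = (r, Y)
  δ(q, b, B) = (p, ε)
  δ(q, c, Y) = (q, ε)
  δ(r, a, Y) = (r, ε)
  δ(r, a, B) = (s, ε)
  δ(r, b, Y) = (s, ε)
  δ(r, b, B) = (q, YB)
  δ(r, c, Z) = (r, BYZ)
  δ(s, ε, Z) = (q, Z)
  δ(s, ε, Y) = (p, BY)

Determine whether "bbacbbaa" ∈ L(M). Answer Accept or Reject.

(p, bbacbbaa, Z) ⊢ (q, bacbbaa, YZ) ⊢ (r, acbbaa, YZ) ⊢ (r, cbbaa, Z) ⊢ (r, bbaa, BYZ) ⊢ (q, baa, YBYZ) ⊢ (r, aa, YBYZ) ⊢ (r, a, BYZ) ⊢ (s, ε, YZ)
All input consumed; state s ∈ F.

Accept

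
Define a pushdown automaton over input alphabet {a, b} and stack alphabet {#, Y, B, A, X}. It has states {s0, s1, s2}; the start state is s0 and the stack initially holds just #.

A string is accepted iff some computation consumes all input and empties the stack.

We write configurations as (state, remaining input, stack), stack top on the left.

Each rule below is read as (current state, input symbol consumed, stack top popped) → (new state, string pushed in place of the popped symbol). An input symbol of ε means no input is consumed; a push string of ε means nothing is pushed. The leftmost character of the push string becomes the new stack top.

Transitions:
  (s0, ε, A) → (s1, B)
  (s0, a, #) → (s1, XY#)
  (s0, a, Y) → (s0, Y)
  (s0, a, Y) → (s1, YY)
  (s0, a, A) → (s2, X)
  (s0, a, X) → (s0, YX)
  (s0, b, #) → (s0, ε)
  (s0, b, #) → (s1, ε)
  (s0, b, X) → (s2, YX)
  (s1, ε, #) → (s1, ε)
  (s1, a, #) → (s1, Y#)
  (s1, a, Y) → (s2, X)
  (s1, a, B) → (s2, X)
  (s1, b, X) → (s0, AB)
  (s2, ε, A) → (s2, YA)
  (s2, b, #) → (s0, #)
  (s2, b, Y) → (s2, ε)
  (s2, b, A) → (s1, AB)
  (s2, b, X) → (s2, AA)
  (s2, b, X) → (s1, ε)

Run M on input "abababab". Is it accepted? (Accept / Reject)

One accepting computation: (s0, abababab, #) ⊢ (s1, bababab, XY#) ⊢ (s0, ababab, ABY#) ⊢ (s2, babab, XBY#) ⊢ (s1, abab, BY#) ⊢ (s2, bab, XY#) ⊢ (s1, ab, Y#) ⊢ (s2, b, X#) ⊢ (s1, ε, #) ⊢ (s1, ε, ε)
All input consumed and the stack is empty.

Accept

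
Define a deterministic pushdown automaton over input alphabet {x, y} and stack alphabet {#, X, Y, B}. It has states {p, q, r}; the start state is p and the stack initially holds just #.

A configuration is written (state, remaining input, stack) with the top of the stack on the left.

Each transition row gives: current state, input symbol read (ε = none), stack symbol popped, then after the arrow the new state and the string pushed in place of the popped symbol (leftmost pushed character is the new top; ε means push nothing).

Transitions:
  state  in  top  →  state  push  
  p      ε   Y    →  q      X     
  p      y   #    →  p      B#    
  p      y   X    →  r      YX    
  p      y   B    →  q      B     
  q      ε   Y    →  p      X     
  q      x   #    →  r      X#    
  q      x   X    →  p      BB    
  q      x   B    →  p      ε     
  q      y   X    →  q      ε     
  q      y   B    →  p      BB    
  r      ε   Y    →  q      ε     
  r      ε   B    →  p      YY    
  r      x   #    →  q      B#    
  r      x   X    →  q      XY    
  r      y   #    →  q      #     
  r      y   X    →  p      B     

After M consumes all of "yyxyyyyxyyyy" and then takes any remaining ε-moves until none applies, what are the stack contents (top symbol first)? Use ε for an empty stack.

BBB#

(p, yyxyyyyxyyyy, #)
  read y, top #: go to p, push B# → (p, yxyyyyxyyyy, B#)
  read y, top B: go to q, push B → (q, xyyyyxyyyy, B#)
  read x, top B: go to p, push ε → (p, yyyyxyyyy, #)
  read y, top #: go to p, push B# → (p, yyyxyyyy, B#)
  read y, top B: go to q, push B → (q, yyxyyyy, B#)
  read y, top B: go to p, push BB → (p, yxyyyy, BB#)
  read y, top B: go to q, push B → (q, xyyyy, BB#)
  read x, top B: go to p, push ε → (p, yyyy, B#)
  read y, top B: go to q, push B → (q, yyy, B#)
  read y, top B: go to p, push BB → (p, yy, BB#)
  read y, top B: go to q, push B → (q, y, BB#)
  read y, top B: go to p, push BB → (p, ε, BBB#)
All input consumed in state p with stack BBB#.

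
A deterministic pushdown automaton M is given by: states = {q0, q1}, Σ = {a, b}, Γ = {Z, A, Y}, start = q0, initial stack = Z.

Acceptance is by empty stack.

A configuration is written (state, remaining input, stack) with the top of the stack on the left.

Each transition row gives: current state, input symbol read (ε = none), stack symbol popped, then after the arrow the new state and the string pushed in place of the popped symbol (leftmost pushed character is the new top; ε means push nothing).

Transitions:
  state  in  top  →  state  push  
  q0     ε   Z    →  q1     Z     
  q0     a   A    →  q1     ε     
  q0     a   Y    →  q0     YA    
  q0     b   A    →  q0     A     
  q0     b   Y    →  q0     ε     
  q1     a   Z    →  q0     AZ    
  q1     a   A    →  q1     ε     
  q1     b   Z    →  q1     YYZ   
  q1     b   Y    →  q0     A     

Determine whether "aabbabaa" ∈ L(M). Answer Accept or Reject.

(q0, aabbabaa, Z)
  ε-move, top Z: go to q1, push Z → (q1, aabbabaa, Z)
  read a, top Z: go to q0, push AZ → (q0, abbabaa, AZ)
  read a, top A: go to q1, push ε → (q1, bbabaa, Z)
  read b, top Z: go to q1, push YYZ → (q1, babaa, YYZ)
  read b, top Y: go to q0, push A → (q0, abaa, AYZ)
  read a, top A: go to q1, push ε → (q1, baa, YZ)
  read b, top Y: go to q0, push A → (q0, aa, AZ)
  read a, top A: go to q1, push ε → (q1, a, Z)
  read a, top Z: go to q0, push AZ → (q0, ε, AZ)
All input consumed; stack is AZ, not empty, and no further ε-move applies.

Reject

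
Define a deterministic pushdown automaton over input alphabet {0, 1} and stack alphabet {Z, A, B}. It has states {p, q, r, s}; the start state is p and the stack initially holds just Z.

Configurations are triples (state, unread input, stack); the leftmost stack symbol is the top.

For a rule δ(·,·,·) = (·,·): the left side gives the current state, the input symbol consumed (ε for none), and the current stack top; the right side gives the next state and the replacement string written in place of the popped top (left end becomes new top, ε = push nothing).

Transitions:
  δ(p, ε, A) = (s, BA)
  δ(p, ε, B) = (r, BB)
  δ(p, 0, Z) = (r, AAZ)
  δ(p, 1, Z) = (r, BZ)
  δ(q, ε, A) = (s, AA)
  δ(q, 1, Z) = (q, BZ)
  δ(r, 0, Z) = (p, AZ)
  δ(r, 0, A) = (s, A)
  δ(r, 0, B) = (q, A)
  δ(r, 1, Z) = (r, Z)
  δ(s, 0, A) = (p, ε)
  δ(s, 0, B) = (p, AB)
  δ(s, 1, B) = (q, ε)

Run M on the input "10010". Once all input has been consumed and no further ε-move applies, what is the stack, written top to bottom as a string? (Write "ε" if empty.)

(p, 10010, Z) ⊢ (r, 0010, BZ) ⊢ (q, 010, AZ) ⊢ (s, 010, AAZ) ⊢ (p, 10, AZ) ⊢ (s, 10, BAZ) ⊢ (q, 0, AZ) ⊢ (s, 0, AAZ) ⊢ (p, ε, AZ) ⊢ (s, ε, BAZ)
All input consumed in state s with stack BAZ.

BAZ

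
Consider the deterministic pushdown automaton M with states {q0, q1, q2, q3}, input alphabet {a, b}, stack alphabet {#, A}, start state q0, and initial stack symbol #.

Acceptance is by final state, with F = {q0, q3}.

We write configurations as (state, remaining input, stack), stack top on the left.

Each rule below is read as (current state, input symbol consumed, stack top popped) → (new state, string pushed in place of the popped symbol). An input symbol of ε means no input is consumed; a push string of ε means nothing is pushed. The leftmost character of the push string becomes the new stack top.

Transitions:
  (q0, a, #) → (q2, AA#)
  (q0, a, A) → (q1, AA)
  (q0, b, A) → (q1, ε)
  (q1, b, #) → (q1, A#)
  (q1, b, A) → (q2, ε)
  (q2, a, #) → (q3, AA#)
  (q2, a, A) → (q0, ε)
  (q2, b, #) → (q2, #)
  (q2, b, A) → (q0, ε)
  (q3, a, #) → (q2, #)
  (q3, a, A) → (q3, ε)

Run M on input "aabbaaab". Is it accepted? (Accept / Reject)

Reject

(q0, aabbaaab, #)
  read a, top #: go to q2, push AA# → (q2, abbaaab, AA#)
  read a, top A: go to q0, push ε → (q0, bbaaab, A#)
  read b, top A: go to q1, push ε → (q1, baaab, #)
  read b, top #: go to q1, push A# → (q1, aaab, A#)
No transition applies at (q1, aaab, A#); input not fully consumed.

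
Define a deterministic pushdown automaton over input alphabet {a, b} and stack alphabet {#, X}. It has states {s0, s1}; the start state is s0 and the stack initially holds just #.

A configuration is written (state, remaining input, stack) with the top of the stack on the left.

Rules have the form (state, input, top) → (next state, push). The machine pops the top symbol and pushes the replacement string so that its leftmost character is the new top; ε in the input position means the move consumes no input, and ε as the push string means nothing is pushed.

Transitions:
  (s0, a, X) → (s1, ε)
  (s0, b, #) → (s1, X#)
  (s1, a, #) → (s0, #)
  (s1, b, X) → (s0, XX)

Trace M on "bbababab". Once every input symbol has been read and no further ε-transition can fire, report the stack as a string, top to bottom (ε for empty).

(s0, bbababab, #) ⊢ (s1, bababab, X#) ⊢ (s0, ababab, XX#) ⊢ (s1, babab, X#) ⊢ (s0, abab, XX#) ⊢ (s1, bab, X#) ⊢ (s0, ab, XX#) ⊢ (s1, b, X#) ⊢ (s0, ε, XX#)
All input consumed in state s0 with stack XX#.

XX#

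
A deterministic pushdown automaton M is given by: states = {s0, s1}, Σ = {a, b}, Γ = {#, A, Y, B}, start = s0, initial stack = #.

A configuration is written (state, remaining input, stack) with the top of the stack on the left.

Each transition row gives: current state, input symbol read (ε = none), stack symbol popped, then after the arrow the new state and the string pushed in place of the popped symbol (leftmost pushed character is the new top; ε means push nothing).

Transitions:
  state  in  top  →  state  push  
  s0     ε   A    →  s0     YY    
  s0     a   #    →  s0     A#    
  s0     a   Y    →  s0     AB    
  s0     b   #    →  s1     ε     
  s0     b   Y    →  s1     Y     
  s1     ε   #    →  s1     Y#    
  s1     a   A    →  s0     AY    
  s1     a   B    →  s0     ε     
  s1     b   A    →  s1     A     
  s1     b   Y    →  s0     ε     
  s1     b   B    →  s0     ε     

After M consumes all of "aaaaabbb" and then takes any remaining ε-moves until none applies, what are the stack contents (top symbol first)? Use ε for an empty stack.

YBYBYBYBY#

(s0, aaaaabbb, #)
  read a, top #: go to s0, push A# → (s0, aaaabbb, A#)
  ε-move, top A: go to s0, push YY → (s0, aaaabbb, YY#)
  read a, top Y: go to s0, push AB → (s0, aaabbb, ABY#)
  ε-move, top A: go to s0, push YY → (s0, aaabbb, YYBY#)
  read a, top Y: go to s0, push AB → (s0, aabbb, ABYBY#)
  ε-move, top A: go to s0, push YY → (s0, aabbb, YYBYBY#)
  read a, top Y: go to s0, push AB → (s0, abbb, ABYBYBY#)
  ε-move, top A: go to s0, push YY → (s0, abbb, YYBYBYBY#)
  read a, top Y: go to s0, push AB → (s0, bbb, ABYBYBYBY#)
  ε-move, top A: go to s0, push YY → (s0, bbb, YYBYBYBYBY#)
  read b, top Y: go to s1, push Y → (s1, bb, YYBYBYBYBY#)
  read b, top Y: go to s0, push ε → (s0, b, YBYBYBYBY#)
  read b, top Y: go to s1, push Y → (s1, ε, YBYBYBYBY#)
All input consumed in state s1 with stack YBYBYBYBY#.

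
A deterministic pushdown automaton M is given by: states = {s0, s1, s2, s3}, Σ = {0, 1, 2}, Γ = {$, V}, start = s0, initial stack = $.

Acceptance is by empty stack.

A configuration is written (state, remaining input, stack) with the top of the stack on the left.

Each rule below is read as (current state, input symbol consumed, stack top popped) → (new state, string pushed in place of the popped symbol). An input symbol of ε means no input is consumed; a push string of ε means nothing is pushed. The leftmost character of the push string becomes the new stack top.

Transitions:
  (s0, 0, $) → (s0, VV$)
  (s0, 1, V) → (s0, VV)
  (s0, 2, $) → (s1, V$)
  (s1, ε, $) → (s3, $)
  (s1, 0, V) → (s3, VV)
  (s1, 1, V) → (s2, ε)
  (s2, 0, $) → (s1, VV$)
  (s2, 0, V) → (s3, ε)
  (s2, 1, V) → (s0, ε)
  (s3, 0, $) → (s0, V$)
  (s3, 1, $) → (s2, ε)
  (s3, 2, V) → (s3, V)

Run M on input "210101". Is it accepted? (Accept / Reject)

Accept

(s0, 210101, $) ⊢ (s1, 10101, V$) ⊢ (s2, 0101, $) ⊢ (s1, 101, VV$) ⊢ (s2, 01, V$) ⊢ (s3, 1, $) ⊢ (s2, ε, ε)
All input consumed and the stack is empty.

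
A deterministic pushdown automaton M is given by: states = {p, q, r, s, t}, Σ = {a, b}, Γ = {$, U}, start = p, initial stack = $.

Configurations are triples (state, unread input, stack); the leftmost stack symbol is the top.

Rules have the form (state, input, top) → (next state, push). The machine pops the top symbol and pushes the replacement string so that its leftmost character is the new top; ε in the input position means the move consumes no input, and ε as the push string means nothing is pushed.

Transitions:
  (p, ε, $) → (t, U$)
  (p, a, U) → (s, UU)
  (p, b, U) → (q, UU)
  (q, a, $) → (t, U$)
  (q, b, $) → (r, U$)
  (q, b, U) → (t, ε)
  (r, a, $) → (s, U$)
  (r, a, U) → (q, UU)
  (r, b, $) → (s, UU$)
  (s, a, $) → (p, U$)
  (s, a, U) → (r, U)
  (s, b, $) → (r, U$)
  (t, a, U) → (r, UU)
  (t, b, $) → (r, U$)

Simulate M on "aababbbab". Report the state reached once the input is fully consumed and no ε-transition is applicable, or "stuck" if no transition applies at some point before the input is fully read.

stuck

(p, aababbbab, $) ⊢ (t, aababbbab, U$) ⊢ (r, ababbbab, UU$) ⊢ (q, babbbab, UUU$) ⊢ (t, abbbab, UU$) ⊢ (r, bbbab, UUU$)
No transition for (r, b, top U); M blocks with input bbbab remaining.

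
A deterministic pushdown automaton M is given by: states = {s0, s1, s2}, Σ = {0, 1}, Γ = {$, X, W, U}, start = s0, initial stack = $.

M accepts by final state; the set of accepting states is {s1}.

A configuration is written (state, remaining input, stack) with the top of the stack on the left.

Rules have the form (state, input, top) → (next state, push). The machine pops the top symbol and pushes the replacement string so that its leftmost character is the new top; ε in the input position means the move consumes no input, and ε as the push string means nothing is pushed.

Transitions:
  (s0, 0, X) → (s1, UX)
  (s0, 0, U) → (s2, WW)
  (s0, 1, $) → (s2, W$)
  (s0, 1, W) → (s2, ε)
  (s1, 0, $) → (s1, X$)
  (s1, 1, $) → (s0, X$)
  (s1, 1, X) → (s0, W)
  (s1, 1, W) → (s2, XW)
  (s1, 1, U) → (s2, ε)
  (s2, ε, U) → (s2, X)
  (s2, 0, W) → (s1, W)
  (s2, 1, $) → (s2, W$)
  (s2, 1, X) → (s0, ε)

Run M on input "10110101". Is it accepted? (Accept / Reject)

(s0, 10110101, $) ⊢ (s2, 0110101, W$) ⊢ (s1, 110101, W$) ⊢ (s2, 10101, XW$) ⊢ (s0, 0101, W$)
No transition applies at (s0, 0101, W$); input not fully consumed.

Reject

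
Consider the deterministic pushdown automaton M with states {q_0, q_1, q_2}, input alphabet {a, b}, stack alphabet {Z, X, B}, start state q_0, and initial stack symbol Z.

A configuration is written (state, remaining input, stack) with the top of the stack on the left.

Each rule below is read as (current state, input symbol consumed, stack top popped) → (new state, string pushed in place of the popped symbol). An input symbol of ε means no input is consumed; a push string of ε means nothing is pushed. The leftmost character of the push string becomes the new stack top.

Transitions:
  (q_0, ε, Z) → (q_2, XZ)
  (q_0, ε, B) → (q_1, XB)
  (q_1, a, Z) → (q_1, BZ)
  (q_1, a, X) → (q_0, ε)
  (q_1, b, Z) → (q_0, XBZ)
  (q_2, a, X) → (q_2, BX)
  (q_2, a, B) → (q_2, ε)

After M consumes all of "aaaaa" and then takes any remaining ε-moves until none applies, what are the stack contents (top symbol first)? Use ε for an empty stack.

BXZ

(q_0, aaaaa, Z)
  ε-move, top Z: go to q_2, push XZ → (q_2, aaaaa, XZ)
  read a, top X: go to q_2, push BX → (q_2, aaaa, BXZ)
  read a, top B: go to q_2, push ε → (q_2, aaa, XZ)
  read a, top X: go to q_2, push BX → (q_2, aa, BXZ)
  read a, top B: go to q_2, push ε → (q_2, a, XZ)
  read a, top X: go to q_2, push BX → (q_2, ε, BXZ)
All input consumed in state q_2 with stack BXZ.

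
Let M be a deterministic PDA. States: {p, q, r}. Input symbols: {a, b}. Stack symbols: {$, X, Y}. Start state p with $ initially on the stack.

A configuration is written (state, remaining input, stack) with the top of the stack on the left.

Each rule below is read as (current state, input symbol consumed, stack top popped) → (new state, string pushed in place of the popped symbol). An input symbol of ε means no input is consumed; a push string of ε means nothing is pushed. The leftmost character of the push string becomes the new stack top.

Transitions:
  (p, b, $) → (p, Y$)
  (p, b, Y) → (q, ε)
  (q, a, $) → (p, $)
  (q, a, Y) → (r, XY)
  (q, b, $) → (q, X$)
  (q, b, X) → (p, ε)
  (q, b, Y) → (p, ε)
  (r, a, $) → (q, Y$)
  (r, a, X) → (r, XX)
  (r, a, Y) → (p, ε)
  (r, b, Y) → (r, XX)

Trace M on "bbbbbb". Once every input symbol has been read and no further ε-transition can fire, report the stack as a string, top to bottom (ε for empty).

$

(p, bbbbbb, $) ⊢ (p, bbbbb, Y$) ⊢ (q, bbbb, $) ⊢ (q, bbb, X$) ⊢ (p, bb, $) ⊢ (p, b, Y$) ⊢ (q, ε, $)
All input consumed in state q with stack $.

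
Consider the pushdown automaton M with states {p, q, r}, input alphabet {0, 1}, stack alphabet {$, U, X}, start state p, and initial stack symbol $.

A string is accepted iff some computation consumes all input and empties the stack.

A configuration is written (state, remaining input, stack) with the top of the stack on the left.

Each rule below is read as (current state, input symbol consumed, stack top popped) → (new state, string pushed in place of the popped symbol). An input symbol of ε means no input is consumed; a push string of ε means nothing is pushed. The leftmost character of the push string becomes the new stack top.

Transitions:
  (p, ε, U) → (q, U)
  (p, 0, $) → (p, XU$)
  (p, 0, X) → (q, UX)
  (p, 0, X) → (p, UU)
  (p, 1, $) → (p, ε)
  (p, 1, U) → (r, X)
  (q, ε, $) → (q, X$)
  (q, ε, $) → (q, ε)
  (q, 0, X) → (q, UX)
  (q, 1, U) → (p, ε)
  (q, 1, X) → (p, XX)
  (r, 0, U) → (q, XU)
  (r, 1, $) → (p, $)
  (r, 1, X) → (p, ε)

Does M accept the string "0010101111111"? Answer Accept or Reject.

Accept

One accepting computation: (p, 0010101111111, $) ⊢ (p, 010101111111, XU$) ⊢ (q, 10101111111, UXU$) ⊢ (p, 0101111111, XU$) ⊢ (q, 101111111, UXU$) ⊢ (p, 01111111, XU$) ⊢ (p, 1111111, UUU$) ⊢ (r, 111111, XUU$) ⊢ (p, 11111, UU$) ⊢ (r, 1111, XU$) ⊢ (p, 111, U$) ⊢ (r, 11, X$) ⊢ (p, 1, $) ⊢ (p, ε, ε)
All input consumed and the stack is empty.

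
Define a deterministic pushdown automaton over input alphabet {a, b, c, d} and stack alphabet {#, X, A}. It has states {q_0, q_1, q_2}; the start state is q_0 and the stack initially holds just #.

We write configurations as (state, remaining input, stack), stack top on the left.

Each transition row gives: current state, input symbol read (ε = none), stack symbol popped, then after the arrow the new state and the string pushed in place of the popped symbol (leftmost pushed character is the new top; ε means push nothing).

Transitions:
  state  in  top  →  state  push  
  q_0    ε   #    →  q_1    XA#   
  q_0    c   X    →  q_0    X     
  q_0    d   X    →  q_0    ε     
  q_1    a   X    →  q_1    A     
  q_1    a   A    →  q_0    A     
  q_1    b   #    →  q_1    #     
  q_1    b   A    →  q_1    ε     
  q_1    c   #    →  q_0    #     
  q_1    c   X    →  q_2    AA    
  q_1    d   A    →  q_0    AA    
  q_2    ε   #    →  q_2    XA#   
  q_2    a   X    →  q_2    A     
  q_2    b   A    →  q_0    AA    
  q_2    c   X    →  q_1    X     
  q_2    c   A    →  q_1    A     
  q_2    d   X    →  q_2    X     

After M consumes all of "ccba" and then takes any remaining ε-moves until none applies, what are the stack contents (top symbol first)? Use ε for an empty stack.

(q_0, ccba, #)
  ε-move, top #: go to q_1, push XA# → (q_1, ccba, XA#)
  read c, top X: go to q_2, push AA → (q_2, cba, AAA#)
  read c, top A: go to q_1, push A → (q_1, ba, AAA#)
  read b, top A: go to q_1, push ε → (q_1, a, AA#)
  read a, top A: go to q_0, push A → (q_0, ε, AA#)
All input consumed in state q_0 with stack AA#.

AA#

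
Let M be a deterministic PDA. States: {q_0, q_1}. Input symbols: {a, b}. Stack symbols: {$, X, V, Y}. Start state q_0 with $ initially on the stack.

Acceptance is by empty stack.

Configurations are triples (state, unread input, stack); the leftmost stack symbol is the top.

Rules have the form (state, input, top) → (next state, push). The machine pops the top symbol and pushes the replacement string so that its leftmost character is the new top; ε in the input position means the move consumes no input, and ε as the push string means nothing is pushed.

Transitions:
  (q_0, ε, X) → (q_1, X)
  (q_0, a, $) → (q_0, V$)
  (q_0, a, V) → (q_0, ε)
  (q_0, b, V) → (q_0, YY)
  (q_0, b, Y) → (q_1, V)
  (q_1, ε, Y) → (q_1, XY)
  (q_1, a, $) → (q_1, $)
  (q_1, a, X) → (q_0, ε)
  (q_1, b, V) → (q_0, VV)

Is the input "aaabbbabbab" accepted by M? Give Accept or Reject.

(q_0, aaabbbabbab, $)
  read a, top $: go to q_0, push V$ → (q_0, aabbbabbab, V$)
  read a, top V: go to q_0, push ε → (q_0, abbbabbab, $)
  read a, top $: go to q_0, push V$ → (q_0, bbbabbab, V$)
  read b, top V: go to q_0, push YY → (q_0, bbabbab, YY$)
  read b, top Y: go to q_1, push V → (q_1, babbab, VY$)
  read b, top V: go to q_0, push VV → (q_0, abbab, VVY$)
  read a, top V: go to q_0, push ε → (q_0, bbab, VY$)
  read b, top V: go to q_0, push YY → (q_0, bab, YYY$)
  read b, top Y: go to q_1, push V → (q_1, ab, VYY$)
No transition applies at (q_1, ab, VYY$); input not fully consumed.

Reject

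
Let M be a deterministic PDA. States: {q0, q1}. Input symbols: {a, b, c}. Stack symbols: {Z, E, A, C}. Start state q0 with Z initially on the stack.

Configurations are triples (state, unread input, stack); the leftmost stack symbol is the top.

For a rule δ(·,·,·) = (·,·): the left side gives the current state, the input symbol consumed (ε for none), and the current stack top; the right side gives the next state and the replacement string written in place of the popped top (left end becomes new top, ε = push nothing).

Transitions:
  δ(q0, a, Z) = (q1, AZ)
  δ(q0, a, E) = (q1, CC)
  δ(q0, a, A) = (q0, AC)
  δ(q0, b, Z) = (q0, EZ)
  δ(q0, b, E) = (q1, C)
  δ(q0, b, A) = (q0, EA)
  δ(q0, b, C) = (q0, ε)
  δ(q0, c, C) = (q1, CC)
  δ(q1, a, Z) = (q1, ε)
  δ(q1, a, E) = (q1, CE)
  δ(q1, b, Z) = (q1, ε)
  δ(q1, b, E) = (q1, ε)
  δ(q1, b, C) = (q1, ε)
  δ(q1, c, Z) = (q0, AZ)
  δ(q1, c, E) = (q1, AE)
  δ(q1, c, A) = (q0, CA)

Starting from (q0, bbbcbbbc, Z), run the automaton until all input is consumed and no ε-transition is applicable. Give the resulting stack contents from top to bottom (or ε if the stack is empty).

(q0, bbbcbbbc, Z)
  read b, top Z: go to q0, push EZ → (q0, bbcbbbc, EZ)
  read b, top E: go to q1, push C → (q1, bcbbbc, CZ)
  read b, top C: go to q1, push ε → (q1, cbbbc, Z)
  read c, top Z: go to q0, push AZ → (q0, bbbc, AZ)
  read b, top A: go to q0, push EA → (q0, bbc, EAZ)
  read b, top E: go to q1, push C → (q1, bc, CAZ)
  read b, top C: go to q1, push ε → (q1, c, AZ)
  read c, top A: go to q0, push CA → (q0, ε, CAZ)
All input consumed in state q0 with stack CAZ.

CAZ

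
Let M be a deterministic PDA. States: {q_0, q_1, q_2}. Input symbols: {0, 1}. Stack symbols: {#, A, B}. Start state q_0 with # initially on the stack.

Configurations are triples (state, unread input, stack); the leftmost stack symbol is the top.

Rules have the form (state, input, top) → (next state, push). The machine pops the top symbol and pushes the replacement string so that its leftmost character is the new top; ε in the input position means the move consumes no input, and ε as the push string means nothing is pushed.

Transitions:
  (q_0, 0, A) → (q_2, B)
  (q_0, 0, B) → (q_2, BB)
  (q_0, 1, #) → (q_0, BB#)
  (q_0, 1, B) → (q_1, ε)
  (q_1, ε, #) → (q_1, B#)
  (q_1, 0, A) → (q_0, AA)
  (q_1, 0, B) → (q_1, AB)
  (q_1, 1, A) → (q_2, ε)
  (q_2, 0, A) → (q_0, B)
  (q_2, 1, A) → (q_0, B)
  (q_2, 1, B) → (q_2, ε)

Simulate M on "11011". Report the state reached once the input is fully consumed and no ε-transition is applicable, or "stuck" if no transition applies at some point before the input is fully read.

q_2

(q_0, 11011, #)
  read 1, top #: go to q_0, push BB# → (q_0, 1011, BB#)
  read 1, top B: go to q_1, push ε → (q_1, 011, B#)
  read 0, top B: go to q_1, push AB → (q_1, 11, AB#)
  read 1, top A: go to q_2, push ε → (q_2, 1, B#)
  read 1, top B: go to q_2, push ε → (q_2, ε, #)
All input consumed; M is in state q_2.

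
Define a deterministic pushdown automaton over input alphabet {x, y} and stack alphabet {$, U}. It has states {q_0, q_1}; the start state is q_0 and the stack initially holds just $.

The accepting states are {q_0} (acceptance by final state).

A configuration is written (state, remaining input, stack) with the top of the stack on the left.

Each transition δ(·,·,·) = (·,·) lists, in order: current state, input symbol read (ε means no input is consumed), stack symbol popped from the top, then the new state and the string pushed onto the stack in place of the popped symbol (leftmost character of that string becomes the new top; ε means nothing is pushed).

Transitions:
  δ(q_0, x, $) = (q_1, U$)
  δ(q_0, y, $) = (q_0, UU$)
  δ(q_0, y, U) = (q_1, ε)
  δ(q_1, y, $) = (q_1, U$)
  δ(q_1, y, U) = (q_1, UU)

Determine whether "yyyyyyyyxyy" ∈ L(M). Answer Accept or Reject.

Reject

(q_0, yyyyyyyyxyy, $)
  read y, top $: go to q_0, push UU$ → (q_0, yyyyyyyxyy, UU$)
  read y, top U: go to q_1, push ε → (q_1, yyyyyyxyy, U$)
  read y, top U: go to q_1, push UU → (q_1, yyyyyxyy, UU$)
  read y, top U: go to q_1, push UU → (q_1, yyyyxyy, UUU$)
  read y, top U: go to q_1, push UU → (q_1, yyyxyy, UUUU$)
  read y, top U: go to q_1, push UU → (q_1, yyxyy, UUUUU$)
  read y, top U: go to q_1, push UU → (q_1, yxyy, UUUUUU$)
  read y, top U: go to q_1, push UU → (q_1, xyy, UUUUUUU$)
No transition applies at (q_1, xyy, UUUUUUU$); input not fully consumed.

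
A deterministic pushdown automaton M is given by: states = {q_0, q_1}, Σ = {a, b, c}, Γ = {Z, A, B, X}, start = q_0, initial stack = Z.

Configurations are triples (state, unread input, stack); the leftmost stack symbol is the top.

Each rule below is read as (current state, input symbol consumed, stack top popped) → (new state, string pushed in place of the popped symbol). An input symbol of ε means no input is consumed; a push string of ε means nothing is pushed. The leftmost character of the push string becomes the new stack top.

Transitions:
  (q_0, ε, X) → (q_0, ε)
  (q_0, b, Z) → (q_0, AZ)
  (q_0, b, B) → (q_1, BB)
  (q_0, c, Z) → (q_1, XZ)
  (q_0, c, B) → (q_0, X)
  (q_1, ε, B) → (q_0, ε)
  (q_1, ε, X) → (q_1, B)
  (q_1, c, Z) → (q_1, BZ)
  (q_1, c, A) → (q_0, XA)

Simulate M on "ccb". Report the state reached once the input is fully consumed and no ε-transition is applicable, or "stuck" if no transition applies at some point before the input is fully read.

(q_0, ccb, Z)
  read c, top Z: go to q_1, push XZ → (q_1, cb, XZ)
  ε-move, top X: go to q_1, push B → (q_1, cb, BZ)
  ε-move, top B: go to q_0, push ε → (q_0, cb, Z)
  read c, top Z: go to q_1, push XZ → (q_1, b, XZ)
  ε-move, top X: go to q_1, push B → (q_1, b, BZ)
  ε-move, top B: go to q_0, push ε → (q_0, b, Z)
  read b, top Z: go to q_0, push AZ → (q_0, ε, AZ)
All input consumed; M is in state q_0.

q_0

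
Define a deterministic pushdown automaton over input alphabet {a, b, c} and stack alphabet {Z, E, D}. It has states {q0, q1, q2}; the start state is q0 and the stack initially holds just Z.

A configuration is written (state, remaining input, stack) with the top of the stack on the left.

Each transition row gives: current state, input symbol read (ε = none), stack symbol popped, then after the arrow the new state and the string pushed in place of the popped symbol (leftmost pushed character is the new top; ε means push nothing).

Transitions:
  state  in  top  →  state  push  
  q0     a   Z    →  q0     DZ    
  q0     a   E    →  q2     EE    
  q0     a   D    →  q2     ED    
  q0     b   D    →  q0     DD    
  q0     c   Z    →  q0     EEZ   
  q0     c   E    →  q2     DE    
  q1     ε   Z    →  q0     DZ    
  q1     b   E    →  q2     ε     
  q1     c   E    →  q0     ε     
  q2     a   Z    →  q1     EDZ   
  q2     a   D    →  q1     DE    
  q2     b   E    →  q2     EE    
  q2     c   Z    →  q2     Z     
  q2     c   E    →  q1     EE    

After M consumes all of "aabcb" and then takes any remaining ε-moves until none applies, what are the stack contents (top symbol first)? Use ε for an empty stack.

(q0, aabcb, Z)
  read a, top Z: go to q0, push DZ → (q0, abcb, DZ)
  read a, top D: go to q2, push ED → (q2, bcb, EDZ)
  read b, top E: go to q2, push EE → (q2, cb, EEDZ)
  read c, top E: go to q1, push EE → (q1, b, EEEDZ)
  read b, top E: go to q2, push ε → (q2, ε, EEDZ)
All input consumed in state q2 with stack EEDZ.

EEDZ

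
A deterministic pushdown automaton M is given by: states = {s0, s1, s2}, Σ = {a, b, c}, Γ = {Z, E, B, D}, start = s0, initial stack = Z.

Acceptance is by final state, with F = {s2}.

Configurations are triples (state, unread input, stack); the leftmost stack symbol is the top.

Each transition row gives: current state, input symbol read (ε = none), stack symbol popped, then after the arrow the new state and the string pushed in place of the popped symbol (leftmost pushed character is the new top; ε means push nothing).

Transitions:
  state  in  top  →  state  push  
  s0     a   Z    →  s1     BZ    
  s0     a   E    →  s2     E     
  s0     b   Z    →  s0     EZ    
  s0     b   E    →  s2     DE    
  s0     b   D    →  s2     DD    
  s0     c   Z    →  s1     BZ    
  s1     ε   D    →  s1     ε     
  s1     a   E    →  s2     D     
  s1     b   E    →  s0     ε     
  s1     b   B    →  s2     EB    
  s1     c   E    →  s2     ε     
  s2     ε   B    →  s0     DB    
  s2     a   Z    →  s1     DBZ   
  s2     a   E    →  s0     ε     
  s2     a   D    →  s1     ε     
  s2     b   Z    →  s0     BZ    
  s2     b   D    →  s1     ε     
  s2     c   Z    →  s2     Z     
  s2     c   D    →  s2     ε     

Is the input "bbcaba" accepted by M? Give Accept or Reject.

Accept

(s0, bbcaba, Z)
  read b, top Z: go to s0, push EZ → (s0, bcaba, EZ)
  read b, top E: go to s2, push DE → (s2, caba, DEZ)
  read c, top D: go to s2, push ε → (s2, aba, EZ)
  read a, top E: go to s0, push ε → (s0, ba, Z)
  read b, top Z: go to s0, push EZ → (s0, a, EZ)
  read a, top E: go to s2, push E → (s2, ε, EZ)
All input consumed; state s2 ∈ F.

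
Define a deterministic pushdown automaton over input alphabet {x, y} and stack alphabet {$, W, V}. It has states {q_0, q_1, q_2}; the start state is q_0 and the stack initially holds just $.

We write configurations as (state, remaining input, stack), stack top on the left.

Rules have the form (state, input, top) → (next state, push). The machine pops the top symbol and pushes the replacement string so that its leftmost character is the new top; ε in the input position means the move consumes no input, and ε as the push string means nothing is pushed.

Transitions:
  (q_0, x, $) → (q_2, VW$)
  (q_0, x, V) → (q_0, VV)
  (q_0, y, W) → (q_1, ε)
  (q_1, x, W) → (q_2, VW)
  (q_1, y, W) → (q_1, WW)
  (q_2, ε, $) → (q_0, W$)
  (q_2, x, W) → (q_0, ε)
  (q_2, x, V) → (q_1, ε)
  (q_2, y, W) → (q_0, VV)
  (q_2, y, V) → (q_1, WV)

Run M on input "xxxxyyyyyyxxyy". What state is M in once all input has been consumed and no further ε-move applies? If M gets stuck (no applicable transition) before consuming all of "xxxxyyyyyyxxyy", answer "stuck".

(q_0, xxxxyyyyyyxxyy, $)
  read x, top $: go to q_2, push VW$ → (q_2, xxxyyyyyyxxyy, VW$)
  read x, top V: go to q_1, push ε → (q_1, xxyyyyyyxxyy, W$)
  read x, top W: go to q_2, push VW → (q_2, xyyyyyyxxyy, VW$)
  read x, top V: go to q_1, push ε → (q_1, yyyyyyxxyy, W$)
  read y, top W: go to q_1, push WW → (q_1, yyyyyxxyy, WW$)
  read y, top W: go to q_1, push WW → (q_1, yyyyxxyy, WWW$)
  read y, top W: go to q_1, push WW → (q_1, yyyxxyy, WWWW$)
  read y, top W: go to q_1, push WW → (q_1, yyxxyy, WWWWW$)
  read y, top W: go to q_1, push WW → (q_1, yxxyy, WWWWWW$)
  read y, top W: go to q_1, push WW → (q_1, xxyy, WWWWWWW$)
  read x, top W: go to q_2, push VW → (q_2, xyy, VWWWWWWW$)
  read x, top V: go to q_1, push ε → (q_1, yy, WWWWWWW$)
  read y, top W: go to q_1, push WW → (q_1, y, WWWWWWWW$)
  read y, top W: go to q_1, push WW → (q_1, ε, WWWWWWWWW$)
All input consumed; M is in state q_1.

q_1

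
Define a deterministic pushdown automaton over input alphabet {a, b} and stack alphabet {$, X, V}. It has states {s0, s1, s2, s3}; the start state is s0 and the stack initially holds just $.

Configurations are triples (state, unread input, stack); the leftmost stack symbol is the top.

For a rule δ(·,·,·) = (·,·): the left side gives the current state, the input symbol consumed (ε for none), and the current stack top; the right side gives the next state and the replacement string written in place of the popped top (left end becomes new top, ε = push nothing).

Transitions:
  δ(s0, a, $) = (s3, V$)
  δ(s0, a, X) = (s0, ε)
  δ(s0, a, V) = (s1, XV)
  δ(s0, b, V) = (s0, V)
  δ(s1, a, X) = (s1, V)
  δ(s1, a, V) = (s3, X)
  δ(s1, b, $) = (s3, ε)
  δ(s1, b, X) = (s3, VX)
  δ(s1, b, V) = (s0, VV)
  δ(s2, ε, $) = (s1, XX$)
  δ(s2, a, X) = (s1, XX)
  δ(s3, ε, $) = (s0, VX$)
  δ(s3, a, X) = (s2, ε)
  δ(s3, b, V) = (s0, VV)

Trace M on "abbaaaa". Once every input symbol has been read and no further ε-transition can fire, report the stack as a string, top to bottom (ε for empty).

(s0, abbaaaa, $)
  read a, top $: go to s3, push V$ → (s3, bbaaaa, V$)
  read b, top V: go to s0, push VV → (s0, baaaa, VV$)
  read b, top V: go to s0, push V → (s0, aaaa, VV$)
  read a, top V: go to s1, push XV → (s1, aaa, XVV$)
  read a, top X: go to s1, push V → (s1, aa, VVV$)
  read a, top V: go to s3, push X → (s3, a, XVV$)
  read a, top X: go to s2, push ε → (s2, ε, VV$)
All input consumed in state s2 with stack VV$.

VV$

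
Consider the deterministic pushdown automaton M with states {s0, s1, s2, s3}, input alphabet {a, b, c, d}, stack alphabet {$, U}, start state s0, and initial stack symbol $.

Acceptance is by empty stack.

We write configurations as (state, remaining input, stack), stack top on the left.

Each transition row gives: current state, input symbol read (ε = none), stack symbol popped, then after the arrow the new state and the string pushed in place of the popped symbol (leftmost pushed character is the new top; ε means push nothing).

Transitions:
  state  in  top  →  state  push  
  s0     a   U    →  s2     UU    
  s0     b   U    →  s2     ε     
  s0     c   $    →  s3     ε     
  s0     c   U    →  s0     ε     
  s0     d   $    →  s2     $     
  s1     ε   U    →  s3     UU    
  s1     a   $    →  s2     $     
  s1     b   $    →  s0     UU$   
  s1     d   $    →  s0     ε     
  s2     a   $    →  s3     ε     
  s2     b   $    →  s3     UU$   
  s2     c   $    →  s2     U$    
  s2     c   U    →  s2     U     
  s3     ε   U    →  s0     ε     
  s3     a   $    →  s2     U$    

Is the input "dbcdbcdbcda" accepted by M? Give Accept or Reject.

Accept

(s0, dbcdbcdbcda, $)
  read d, top $: go to s2, push $ → (s2, bcdbcdbcda, $)
  read b, top $: go to s3, push UU$ → (s3, cdbcdbcda, UU$)
  ε-move, top U: go to s0, push ε → (s0, cdbcdbcda, U$)
  read c, top U: go to s0, push ε → (s0, dbcdbcda, $)
  read d, top $: go to s2, push $ → (s2, bcdbcda, $)
  read b, top $: go to s3, push UU$ → (s3, cdbcda, UU$)
  ε-move, top U: go to s0, push ε → (s0, cdbcda, U$)
  read c, top U: go to s0, push ε → (s0, dbcda, $)
  read d, top $: go to s2, push $ → (s2, bcda, $)
  read b, top $: go to s3, push UU$ → (s3, cda, UU$)
  ε-move, top U: go to s0, push ε → (s0, cda, U$)
  read c, top U: go to s0, push ε → (s0, da, $)
  read d, top $: go to s2, push $ → (s2, a, $)
  read a, top $: go to s3, push ε → (s3, ε, ε)
All input consumed and the stack is empty.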